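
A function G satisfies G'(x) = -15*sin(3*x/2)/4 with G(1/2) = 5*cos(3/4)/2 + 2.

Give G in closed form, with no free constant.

The proposed G(x) is checked by its d/dx: the result must match the given G'(x).
A general antiderivative is 5*cos(3*x/2)/2 + C.
The condition gives C = 5*cos(3/4)/2 + 2 - (5*cos(3/4)/2) = 2.
So G(x) = (5*cos(3*x/2) + 4)/2.
Check: d/dx[(5*cos(3*x/2) + 4)/2] = -15*sin(3*x/2)/4 = G'(x).

G(x) = (5*cos(3*x/2) + 4)/2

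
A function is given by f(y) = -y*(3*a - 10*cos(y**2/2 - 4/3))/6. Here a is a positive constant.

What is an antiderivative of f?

An antiderivative is F(y) = -(3*a*y**2 - 20*sin(y**2/2 - 4/3))/12.

A first test for any F(y): its y-derivative must equal f(y) identically.
Check: d/dy[-(3*a*y**2 - 20*sin(y**2/2 - 4/3))/12] = -a*y/2 + 5*y*cos(y**2/2 - 4/3)/3, which equals f(y).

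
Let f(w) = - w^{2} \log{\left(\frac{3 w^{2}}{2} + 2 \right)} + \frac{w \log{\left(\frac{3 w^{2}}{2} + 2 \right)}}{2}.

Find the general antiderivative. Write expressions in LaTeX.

The integrand splits into summands that can be handled one at a time.
Check: d/dw[\frac{24 w^{3} + 9 w^{2} \left(3 - 4 w\right) \log{\left(\frac{3 w^{2}}{2} + 2 \right)} - 27 w^{2} - 96 w + 36 \log{\left(w^{2} + \frac{4}{3} \right)} + 64 \sqrt{3} \operatorname{atan}{\left(\frac{\sqrt{3} w}{2} \right)}}{108}] = - w^{2} \log{\left(\frac{3 w^{2}}{2} + 2 \right)} + \frac{w \log{\left(\frac{3 w^{2}}{2} + 2 \right)}}{2} = f(w).

F(w) = \frac{24 w^{3} + 9 w^{2} \left(3 - 4 w\right) \log{\left(\frac{3 w^{2}}{2} + 2 \right)} - 27 w^{2} - 96 w + 36 \log{\left(w^{2} + \frac{4}{3} \right)} + 64 \sqrt{3} \operatorname{atan}{\left(\frac{\sqrt{3} w}{2} \right)}}{108} + C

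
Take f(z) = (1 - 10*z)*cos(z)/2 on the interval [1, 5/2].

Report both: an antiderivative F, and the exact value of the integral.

Any candidate F(z) must reproduce f(z) exactly when differentiated.
F(z) = -(10*z*sin(z) - sin(z) + 10*cos(z))/2 is an antiderivative of f.
Check: d/dz[-(10*z*sin(z) - sin(z) + 10*cos(z))/2] = -5*z*cos(z) + cos(z)/2, which equals f(z).
F(5/2) = -12*sin(5/2) - 5*cos(5/2); F(1) = -9*sin(1)/2 - 5*cos(1).
Integral = F(5/2) - F(1) = -12*sin(5/2) + 5*cos(1) + 9*sin(1)/2 - 5*cos(5/2).

Antiderivative: F(z) = -(10*z*sin(z) - sin(z) + 10*cos(z))/2; value = -12*sin(5/2) + 5*cos(1) + 9*sin(1)/2 - 5*cos(5/2)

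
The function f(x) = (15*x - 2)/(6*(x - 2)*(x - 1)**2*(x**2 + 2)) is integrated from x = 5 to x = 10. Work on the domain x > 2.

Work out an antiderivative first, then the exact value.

The denominator factors as 6*(x - 2)*(x - 1)**2*(x**2 + 2); partial fractions split f into directly integrable pieces: (16*x + 13)/(54*(x**2 + 2)) - 29/(27*(x - 1)) - 13/(18*(x - 1)**2) + 7/(9*(x - 2)).
F(x) = (84*x*log(x - 2) - 116*x*log(x - 1) + 16*x*log(x**2 + 2) + 13*sqrt(2)*x*atan(sqrt(2)*x/2) - 84*log(x - 2) + 116*log(x - 1) - 16*log(x**2 + 2) - 13*sqrt(2)*atan(sqrt(2)*x/2) + 78)/(108*x - 108) is an antiderivative of f.
Check: d/dx[(84*x*log(x - 2) - 116*x*log(x - 1) + 16*x*log(x**2 + 2) + 13*sqrt(2)*x*atan(sqrt(2)*x/2) - 84*log(x - 2) + 116*log(x - 1) - 16*log(x**2 + 2) - 13*sqrt(2)*atan(sqrt(2)*x/2) + 78)/(108*x - 108)] = (15*x - 2)/(6*x**5 - 24*x**4 + 42*x**3 - 60*x**2 + 60*x - 24), which equals f(x).
F(10) = -29*log(9)/27 + 13/162 + 13*sqrt(2)*atan(5*sqrt(2))/108 + 4*log(102)/27 + 7*log(8)/9; F(5) = -29*log(4)/27 + 13/72 + 13*sqrt(2)*atan(5*sqrt(2)/2)/108 + 4*log(27)/27 + 7*log(3)/9.
Integral = F(10) - F(5) = -29*log(9)/27 - 7*log(3)/9 - 4*log(27)/27 - 13*sqrt(2)*atan(5*sqrt(2)/2)/108 - 65/648 + 13*sqrt(2)*atan(5*sqrt(2))/108 + 4*log(102)/27 + 29*log(4)/27 + 7*log(8)/9.

Antiderivative: F(x) = (84*x*log(x - 2) - 116*x*log(x - 1) + 16*x*log(x**2 + 2) + 13*sqrt(2)*x*atan(sqrt(2)*x/2) - 84*log(x - 2) + 116*log(x - 1) - 16*log(x**2 + 2) - 13*sqrt(2)*atan(sqrt(2)*x/2) + 78)/(108*x - 108); value = -29*log(9)/27 - 7*log(3)/9 - 4*log(27)/27 - 13*sqrt(2)*atan(5*sqrt(2)/2)/108 - 65/648 + 13*sqrt(2)*atan(5*sqrt(2))/108 + 4*log(102)/27 + 29*log(4)/27 + 7*log(8)/9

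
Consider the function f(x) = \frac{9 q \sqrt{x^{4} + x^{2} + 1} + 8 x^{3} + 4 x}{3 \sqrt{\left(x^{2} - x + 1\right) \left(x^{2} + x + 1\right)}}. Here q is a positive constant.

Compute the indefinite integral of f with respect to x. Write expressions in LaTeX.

A candidate is checked by its d/dx: the result must match f(x).
Check: d/dx[3 q x + \frac{4 \sqrt{x^{4} + x^{2} + 1}}{3}] = \frac{9 q \sqrt{x^{4} + x^{2} + 1} + 8 x^{3} + 4 x}{3 \sqrt{x^{4} + x^{2} + 1}}, which equals f(x).

F(x) = 3 q x + \frac{4 \sqrt{x^{4} + x^{2} + 1}}{3} + C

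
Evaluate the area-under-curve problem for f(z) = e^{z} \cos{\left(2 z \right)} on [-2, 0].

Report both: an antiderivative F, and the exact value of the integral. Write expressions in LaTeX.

Whatever form F(z) takes, F'(z) = f(z) is non-negotiable.
F(z) = \frac{2 e^{z} \sin{\left(2 z \right)}}{5} + \frac{e^{z} \cos{\left(2 z \right)}}{5} is an antiderivative of f.
Check: d/dz[\frac{2 e^{z} \sin{\left(2 z \right)}}{5} + \frac{e^{z} \cos{\left(2 z \right)}}{5}] = e^{z} \cos{\left(2 z \right)} = f(z).
F(0) = \frac{1}{5}; F(-2) = \frac{\cos{\left(4 \right)}}{5 e^{2}} - \frac{2 \sin{\left(4 \right)}}{5 e^{2}}.
Integral = F(0) - F(-2) = \frac{2 \sin{\left(4 \right)}}{5 e^{2}} - \frac{\cos{\left(4 \right)}}{5 e^{2}} + \frac{1}{5}.

Antiderivative: F(z) = \frac{2 e^{z} \sin{\left(2 z \right)}}{5} + \frac{e^{z} \cos{\left(2 z \right)}}{5}; value = \frac{2 \sin{\left(4 \right)}}{5 e^{2}} - \frac{\cos{\left(4 \right)}}{5 e^{2}} + \frac{1}{5}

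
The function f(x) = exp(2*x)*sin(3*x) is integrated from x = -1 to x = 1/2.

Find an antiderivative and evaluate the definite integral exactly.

Antiderivative: F(x) = (2*sin(3*x) - 3*cos(3*x))*exp(2*x)/13; value = -3*exp(1)*cos(3/2)/13 + 3*exp(-2)*cos(3)/13 + 2*exp(-2)*sin(3)/13 + 2*exp(1)*sin(3/2)/13

Recover f(x) by differentiating a candidate F(x); any mismatch rules it out.
F(x) = (2*sin(3*x) - 3*cos(3*x))*exp(2*x)/13 is an antiderivative of f.
Check: d/dx[(2*sin(3*x) - 3*cos(3*x))*exp(2*x)/13] = exp(2*x)*sin(3*x) = f(x).
F(1/2) = -3*exp(1)*cos(3/2)/13 + 2*exp(1)*sin(3/2)/13; F(-1) = -2*exp(-2)*sin(3)/13 - 3*exp(-2)*cos(3)/13.
Integral = F(1/2) - F(-1) = -3*exp(1)*cos(3/2)/13 + 3*exp(-2)*cos(3)/13 + 2*exp(-2)*sin(3)/13 + 2*exp(1)*sin(3/2)/13.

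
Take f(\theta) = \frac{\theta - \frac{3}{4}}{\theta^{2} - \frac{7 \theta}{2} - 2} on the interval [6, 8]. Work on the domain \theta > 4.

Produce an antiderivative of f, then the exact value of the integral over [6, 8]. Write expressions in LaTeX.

Antiderivative: F(\theta) = \frac{13 \log{\left(\theta - 4 \right)}}{18} + \frac{5 \log{\left(\theta + \frac{1}{2} \right)}}{18}; value = - \frac{5 \log{\left(\frac{13}{2} \right)}}{18} - \frac{13 \log{\left(2 \right)}}{18} + \frac{5 \log{\left(\frac{17}{2} \right)}}{18} + \frac{13 \log{\left(4 \right)}}{18}

The denominator factors as 2 \left(\theta - 4\right) \left(2 \theta + 1\right); partial fractions split f into directly integrable pieces: \frac{5}{9 \left(2 \theta + 1\right)} + \frac{13}{18 \left(\theta - 4\right)}.
F(\theta) = \frac{13 \log{\left(\theta - 4 \right)}}{18} + \frac{5 \log{\left(\theta + \frac{1}{2} \right)}}{18} is an antiderivative of f.
Check: d/d\theta[\frac{13 \log{\left(\theta - 4 \right)}}{18} + \frac{5 \log{\left(\theta + \frac{1}{2} \right)}}{18}] = \frac{4 \theta - 3}{4 \theta^{2} - 14 \theta - 8}, which equals f(\theta).
F(8) = \frac{5 \log{\left(\frac{17}{2} \right)}}{18} + \frac{13 \log{\left(4 \right)}}{18}; F(6) = \frac{13 \log{\left(2 \right)}}{18} + \frac{5 \log{\left(\frac{13}{2} \right)}}{18}.
Integral = F(8) - F(6) = - \frac{5 \log{\left(\frac{13}{2} \right)}}{18} - \frac{13 \log{\left(2 \right)}}{18} + \frac{5 \log{\left(\frac{17}{2} \right)}}{18} + \frac{13 \log{\left(4 \right)}}{18}.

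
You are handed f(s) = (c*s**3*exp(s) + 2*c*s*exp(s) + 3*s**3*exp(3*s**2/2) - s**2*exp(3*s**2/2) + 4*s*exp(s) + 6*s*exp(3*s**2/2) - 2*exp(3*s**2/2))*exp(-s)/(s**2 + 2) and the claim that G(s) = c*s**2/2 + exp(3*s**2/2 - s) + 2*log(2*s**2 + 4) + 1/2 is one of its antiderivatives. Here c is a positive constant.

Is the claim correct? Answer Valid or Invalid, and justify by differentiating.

Valid. The derivative of G reproduces f.

d/ds[G] = (c*s**3 + 2*c*s + 3*s**3*exp(-s)*exp(3*s**2/2) - s**2*exp(-s)*exp(3*s**2/2) + 4*s + 6*s*exp(-s)*exp(3*s**2/2) - 2*exp(-s)*exp(3*s**2/2))/(s**2 + 2)
This equals f(s) exactly, so the claim holds.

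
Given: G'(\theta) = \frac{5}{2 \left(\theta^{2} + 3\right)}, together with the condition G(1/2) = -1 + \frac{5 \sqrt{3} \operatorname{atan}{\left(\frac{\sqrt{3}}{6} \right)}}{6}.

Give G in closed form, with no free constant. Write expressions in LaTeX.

G(\theta) = \frac{5 \sqrt{3} \operatorname{atan}{\left(\frac{\sqrt{3} \theta}{3} \right)} - 6}{6}

The proposed G(\theta) is checked by its d/d\theta: the result must match the given G'(\theta).
A general antiderivative is \frac{5 \sqrt{3} \operatorname{atan}{\left(\frac{\sqrt{3} \theta}{3} \right)}}{6} + C.
The condition gives C = -1 + \frac{5 \sqrt{3} \operatorname{atan}{\left(\frac{\sqrt{3}}{6} \right)}}{6} - (\frac{5 \sqrt{3} \operatorname{atan}{\left(\frac{\sqrt{3}}{6} \right)}}{6}) = -1.
So G(\theta) = \frac{5 \sqrt{3} \operatorname{atan}{\left(\frac{\sqrt{3} \theta}{3} \right)} - 6}{6}.
Check: d/d\theta[\frac{5 \sqrt{3} \operatorname{atan}{\left(\frac{\sqrt{3} \theta}{3} \right)} - 6}{6}] = \frac{5}{2 \theta^{2} + 6}, which equals G'(\theta).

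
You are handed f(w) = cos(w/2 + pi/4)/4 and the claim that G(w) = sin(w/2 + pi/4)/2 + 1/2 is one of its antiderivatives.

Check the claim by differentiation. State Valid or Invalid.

d/dw[G] = cos(w/2 + pi/4)/4
This equals f(w) exactly, so the claim holds.

Valid - differentiating G returns exactly f.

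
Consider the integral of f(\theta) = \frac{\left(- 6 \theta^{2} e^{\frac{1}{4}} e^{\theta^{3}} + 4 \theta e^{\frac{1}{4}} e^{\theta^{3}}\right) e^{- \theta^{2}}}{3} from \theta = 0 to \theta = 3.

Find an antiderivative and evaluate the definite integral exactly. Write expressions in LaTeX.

Antiderivative: F(\theta) = - \frac{2 e^{\theta^{3} - \theta^{2} + \frac{1}{4}}}{3}; value = - \frac{2 e^{\frac{73}{4}}}{3} + \frac{2 e^{\frac{1}{4}}}{3}

f matches the chain-rule pattern g'(h)*h' with inner function h(\theta) = \theta^{3} - \theta^{2} + \frac{1}{4}; substituting u = h(\theta) collapses the integral.
F(\theta) = - \frac{2 e^{\theta^{3} - \theta^{2} + \frac{1}{4}}}{3} is an antiderivative of f.
Check: d/d\theta[- \frac{2 e^{\theta^{3} - \theta^{2} + \frac{1}{4}}}{3}] = - 2 \theta^{2} e^{\frac{1}{4}} e^{- \theta^{2}} e^{\theta^{3}} + \frac{4 \theta e^{\frac{1}{4}} e^{- \theta^{2}} e^{\theta^{3}}}{3}, which equals f(\theta).
F(3) = - \frac{2 e^{\frac{73}{4}}}{3}; F(0) = - \frac{2 e^{\frac{1}{4}}}{3}.
Integral = F(3) - F(0) = - \frac{2 e^{\frac{73}{4}}}{3} + \frac{2 e^{\frac{1}{4}}}{3}.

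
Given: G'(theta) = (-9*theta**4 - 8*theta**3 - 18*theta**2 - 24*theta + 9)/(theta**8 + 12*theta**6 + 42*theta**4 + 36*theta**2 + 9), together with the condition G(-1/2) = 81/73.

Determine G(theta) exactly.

G(theta) = (theta**4 + 6*theta**2 + 3*theta + 5)/(theta**4 + 6*theta**2 + 3)

Recognize the product-rule pattern: G'(theta) = u'v + uv' with u = 1/(theta**4/3 + 2*theta**2 + 1), v = theta + 2/3, so integration by parts undoes it.
A general antiderivative is (theta + 2/3)/(theta**4/3 + 2*theta**2 + 1) + C.
The condition gives C = 81/73 - (8/73) = 1.
So G(theta) = (theta**4 + 6*theta**2 + 3*theta + 5)/(theta**4 + 6*theta**2 + 3).
Check: d/dtheta[(theta**4 + 6*theta**2 + 3*theta + 5)/(theta**4 + 6*theta**2 + 3)] = (-9*theta**4 - 8*theta**3 - 18*theta**2 - 24*theta + 9)/(theta**8 + 12*theta**6 + 42*theta**4 + 36*theta**2 + 9) = G'(theta).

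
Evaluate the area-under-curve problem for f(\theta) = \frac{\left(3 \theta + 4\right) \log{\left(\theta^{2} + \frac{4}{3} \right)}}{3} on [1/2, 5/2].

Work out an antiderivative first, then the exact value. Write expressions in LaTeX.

Antiderivative: F(\theta) = - \frac{\theta^{2}}{2} - \frac{8 \theta}{3} + \left(\frac{\theta^{2}}{2} + \frac{4 \theta}{3}\right) \log{\left(\theta^{2} + \frac{4}{3} \right)} + \frac{2 \log{\left(\theta^{2} + \frac{4}{3} \right)}}{3} + \frac{16 \sqrt{3} \operatorname{atan}{\left(\frac{\sqrt{3} \theta}{2} \right)}}{9}; value = - \frac{25}{3} - \frac{16 \sqrt{3} \operatorname{atan}{\left(\frac{\sqrt{3}}{4} \right)}}{9} - \frac{35 \log{\left(\frac{19}{12} \right)}}{24} + \frac{16 \sqrt{3} \operatorname{atan}{\left(\frac{5 \sqrt{3}}{4} \right)}}{9} + \frac{57 \log{\left(\frac{91}{12} \right)}}{8}

An antiderivative F(\theta) passes only if d/d\theta[F] lands on f(\theta) exactly.
F(\theta) = - \frac{\theta^{2}}{2} - \frac{8 \theta}{3} + \left(\frac{\theta^{2}}{2} + \frac{4 \theta}{3}\right) \log{\left(\theta^{2} + \frac{4}{3} \right)} + \frac{2 \log{\left(\theta^{2} + \frac{4}{3} \right)}}{3} + \frac{16 \sqrt{3} \operatorname{atan}{\left(\frac{\sqrt{3} \theta}{2} \right)}}{9} is an antiderivative of f.
Check: d/d\theta[- \frac{\theta^{2}}{2} - \frac{8 \theta}{3} + \left(\frac{\theta^{2}}{2} + \frac{4 \theta}{3}\right) \log{\left(\theta^{2} + \frac{4}{3} \right)} + \frac{2 \log{\left(\theta^{2} + \frac{4}{3} \right)}}{3} + \frac{16 \sqrt{3} \operatorname{atan}{\left(\frac{\sqrt{3} \theta}{2} \right)}}{9}] = \theta \log{\left(\theta^{2} + \frac{4}{3} \right)} + \frac{4 \log{\left(\theta^{2} + \frac{4}{3} \right)}}{3}, which equals f(\theta).
F(5/2) = - \frac{235}{24} + \frac{16 \sqrt{3} \operatorname{atan}{\left(\frac{5 \sqrt{3}}{4} \right)}}{9} + \frac{57 \log{\left(\frac{91}{12} \right)}}{8}; F(1/2) = - \frac{35}{24} + \frac{35 \log{\left(\frac{19}{12} \right)}}{24} + \frac{16 \sqrt{3} \operatorname{atan}{\left(\frac{\sqrt{3}}{4} \right)}}{9}.
Integral = F(5/2) - F(1/2) = - \frac{25}{3} - \frac{16 \sqrt{3} \operatorname{atan}{\left(\frac{\sqrt{3}}{4} \right)}}{9} - \frac{35 \log{\left(\frac{19}{12} \right)}}{24} + \frac{16 \sqrt{3} \operatorname{atan}{\left(\frac{5 \sqrt{3}}{4} \right)}}{9} + \frac{57 \log{\left(\frac{91}{12} \right)}}{8}.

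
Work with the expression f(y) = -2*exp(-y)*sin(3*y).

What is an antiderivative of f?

An antiderivative is F(y) = (sin(3*y) + 3*cos(3*y))*exp(-y)/5.

A first test for any F(y): its y-derivative must equal f(y) identically.
Check: d/dy[(sin(3*y) + 3*cos(3*y))*exp(-y)/5] = -2*exp(-y)*sin(3*y) = f(y).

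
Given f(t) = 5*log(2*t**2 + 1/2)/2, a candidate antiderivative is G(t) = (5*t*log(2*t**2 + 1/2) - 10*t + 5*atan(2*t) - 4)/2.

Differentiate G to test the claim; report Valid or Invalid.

Valid. The derivative of G reproduces f.

d/dt[G] = 5*log(2*t**2 + 1/2)/2
This equals f(t) exactly, so the claim holds.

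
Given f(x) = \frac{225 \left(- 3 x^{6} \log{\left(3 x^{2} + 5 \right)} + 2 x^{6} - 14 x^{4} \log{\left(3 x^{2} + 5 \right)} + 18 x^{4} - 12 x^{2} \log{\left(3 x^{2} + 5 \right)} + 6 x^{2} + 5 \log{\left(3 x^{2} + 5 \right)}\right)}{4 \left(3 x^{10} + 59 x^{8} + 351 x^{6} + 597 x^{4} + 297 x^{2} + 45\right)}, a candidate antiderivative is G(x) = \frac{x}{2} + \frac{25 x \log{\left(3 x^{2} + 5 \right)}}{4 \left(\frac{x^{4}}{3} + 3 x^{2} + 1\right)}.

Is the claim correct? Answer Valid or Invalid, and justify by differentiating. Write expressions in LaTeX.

d/dx[G] = \frac{6 x^{10} + 118 x^{8} - 675 x^{6} \log{\left(3 x^{2} + 5 \right)} + 1152 x^{6} - 3150 x^{4} \log{\left(3 x^{2} + 5 \right)} + 5244 x^{4} - 2700 x^{2} \log{\left(3 x^{2} + 5 \right)} + 1944 x^{2} + 1125 \log{\left(3 x^{2} + 5 \right)} + 90}{12 x^{10} + 236 x^{8} + 1404 x^{6} + 2388 x^{4} + 1188 x^{2} + 180}
d/dx[G] - f(x) = \frac{1}{2} != 0.

Invalid: d/dx[G] - f = \frac{1}{2}, which is not 0.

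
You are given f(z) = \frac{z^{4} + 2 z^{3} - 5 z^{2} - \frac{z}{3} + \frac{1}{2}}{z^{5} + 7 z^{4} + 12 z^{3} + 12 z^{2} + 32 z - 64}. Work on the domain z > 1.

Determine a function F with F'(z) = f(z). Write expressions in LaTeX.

An antiderivative is F(z) = - \frac{11 \log{\left(z - 1 \right)}}{750} + \frac{2713 \log{\left(z + 4 \right)}}{3000} + \frac{331 \log{\left(z^{2} + 4 \right)}}{6000} - \frac{2609 \operatorname{atan}{\left(\frac{z}{2} \right)}}{6000} + \frac{299}{600 z + 2400}.

The denominator factors as 6 \left(z - 1\right) \left(z + 4\right)^{2} \left(z^{2} + 4\right); partial fractions split f into directly integrable pieces: \frac{331 z - 2609}{3000 \left(z^{2} + 4\right)} + \frac{2713}{3000 \left(z + 4\right)} - \frac{299}{600 \left(z + 4\right)^{2}} - \frac{11}{750 \left(z - 1\right)}.
Check: d/dz[- \frac{11 \log{\left(z - 1 \right)}}{750} + \frac{2713 \log{\left(z + 4 \right)}}{3000} + \frac{331 \log{\left(z^{2} + 4 \right)}}{6000} - \frac{2609 \operatorname{atan}{\left(\frac{z}{2} \right)}}{6000} + \frac{299}{600 z + 2400}] = \frac{6 z^{4} + 12 z^{3} - 30 z^{2} - 2 z + 3}{6 z^{5} + 42 z^{4} + 72 z^{3} + 72 z^{2} + 192 z - 384}, which equals f(z).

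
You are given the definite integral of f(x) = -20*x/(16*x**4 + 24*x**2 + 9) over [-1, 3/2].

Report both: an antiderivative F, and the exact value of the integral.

Antiderivative: F(x) = 5/(8*x**2 + 6); value = -25/168

The substitution u = 4*x**2 + 3 works: f is exactly (dF/du)*(du/dx) for that inner function.
F(x) = 5/(8*x**2 + 6) is an antiderivative of f.
Check: d/dx[5/(8*x**2 + 6)] = -20*x/(16*x**4 + 24*x**2 + 9) = f(x).
F(3/2) = 5/24; F(-1) = 5/14.
Integral = F(3/2) - F(-1) = -25/168.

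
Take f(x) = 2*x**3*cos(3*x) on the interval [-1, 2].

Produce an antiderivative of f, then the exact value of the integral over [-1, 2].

For F(x) to be correct the identity F'(x) - f(x) = 0 must hold.
F(x) = 2*x**3*sin(3*x)/3 + 2*x**2*cos(3*x)/3 - 4*x*sin(3*x)/9 - 4*cos(3*x)/27 is an antiderivative of f.
Check: d/dx[2*x**3*sin(3*x)/3 + 2*x**2*cos(3*x)/3 - 4*x*sin(3*x)/9 - 4*cos(3*x)/27] = 2*x**3*cos(3*x) = f(x).
F(2) = 40*sin(6)/9 + 68*cos(6)/27; F(-1) = 14*cos(3)/27 + 2*sin(3)/9.
Integral = F(2) - F(-1) = 40*sin(6)/9 - 2*sin(3)/9 - 14*cos(3)/27 + 68*cos(6)/27.

Antiderivative: F(x) = 2*x**3*sin(3*x)/3 + 2*x**2*cos(3*x)/3 - 4*x*sin(3*x)/9 - 4*cos(3*x)/27; value = 40*sin(6)/9 - 2*sin(3)/9 - 14*cos(3)/27 + 68*cos(6)/27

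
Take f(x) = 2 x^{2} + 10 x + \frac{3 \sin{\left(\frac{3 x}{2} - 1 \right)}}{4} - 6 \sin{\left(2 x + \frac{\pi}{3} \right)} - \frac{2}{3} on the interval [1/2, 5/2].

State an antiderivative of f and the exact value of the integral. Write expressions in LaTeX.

Antiderivative: F(x) = \frac{2 x^{3}}{3} + 5 x^{2} - \frac{2 x}{3} - \frac{\cos{\left(\frac{3 x}{2} - 1 \right)}}{2} + 3 \cos{\left(2 x + \frac{\pi}{3} \right)}; value = - \frac{\cos{\left(\frac{11}{4} \right)}}{2} + \frac{\cos{\left(\frac{1}{4} \right)}}{2} - 3 \cos{\left(1 + \frac{\pi}{3} \right)} + 3 \cos{\left(\frac{\pi}{3} + 5 \right)} + 39

Integrate term by term and add the pieces.
F(x) = \frac{2 x^{3}}{3} + 5 x^{2} - \frac{2 x}{3} - \frac{\cos{\left(\frac{3 x}{2} - 1 \right)}}{2} + 3 \cos{\left(2 x + \frac{\pi}{3} \right)} is an antiderivative of f.
Check: d/dx[\frac{2 x^{3}}{3} + 5 x^{2} - \frac{2 x}{3} - \frac{\cos{\left(\frac{3 x}{2} - 1 \right)}}{2} + 3 \cos{\left(2 x + \frac{\pi}{3} \right)}] = 2 x^{2} + 10 x + \frac{3 \sin{\left(\frac{3 x}{2} - 1 \right)}}{4} - 6 \sin{\left(2 x + \frac{\pi}{3} \right)} - \frac{2}{3} = f(x).
F(5/2) = - \frac{\cos{\left(\frac{11}{4} \right)}}{2} + 3 \cos{\left(\frac{\pi}{3} + 5 \right)} + 40; F(1/2) = 3 \cos{\left(1 + \frac{\pi}{3} \right)} - \frac{\cos{\left(\frac{1}{4} \right)}}{2} + 1.
Integral = F(5/2) - F(1/2) = - \frac{\cos{\left(\frac{11}{4} \right)}}{2} + \frac{\cos{\left(\frac{1}{4} \right)}}{2} - 3 \cos{\left(1 + \frac{\pi}{3} \right)} + 3 \cos{\left(\frac{\pi}{3} + 5 \right)} + 39.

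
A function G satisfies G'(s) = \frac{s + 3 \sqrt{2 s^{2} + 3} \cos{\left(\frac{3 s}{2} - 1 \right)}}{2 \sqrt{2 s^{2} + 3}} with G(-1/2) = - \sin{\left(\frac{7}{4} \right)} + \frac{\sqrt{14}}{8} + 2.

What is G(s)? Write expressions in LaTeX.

Any candidate G(s) must reproduce the stated G'(s) exactly.
A general antiderivative is \frac{\sqrt{2 s^{2} + 3}}{4} + \sin{\left(\frac{3 s}{2} - 1 \right)} + C.
The condition gives C = - \sin{\left(\frac{7}{4} \right)} + \frac{\sqrt{14}}{8} + 2 - (- \sin{\left(\frac{7}{4} \right)} + \frac{\sqrt{14}}{8}) = 2.
So G(s) = \frac{\sqrt{2 s^{2} + 3} + 4 \sin{\left(\frac{3 s}{2} - 1 \right)} + 8}{4}.
Check: d/ds[\frac{\sqrt{2 s^{2} + 3} + 4 \sin{\left(\frac{3 s}{2} - 1 \right)} + 8}{4}] = \frac{s + 3 \sqrt{2 s^{2} + 3} \cos{\left(\frac{3 s}{2} - 1 \right)}}{2 \sqrt{2 s^{2} + 3}} = G'(s).

G(s) = \frac{\sqrt{2 s^{2} + 3} + 4 \sin{\left(\frac{3 s}{2} - 1 \right)} + 8}{4}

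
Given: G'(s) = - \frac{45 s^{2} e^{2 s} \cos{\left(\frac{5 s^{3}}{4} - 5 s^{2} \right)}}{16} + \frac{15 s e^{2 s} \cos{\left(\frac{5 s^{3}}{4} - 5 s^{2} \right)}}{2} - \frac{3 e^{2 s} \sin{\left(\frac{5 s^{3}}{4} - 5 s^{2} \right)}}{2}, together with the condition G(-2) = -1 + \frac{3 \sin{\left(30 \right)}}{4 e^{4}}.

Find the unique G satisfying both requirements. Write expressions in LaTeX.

G'(s) has the shape u'v + uv' for u = - \frac{3 e^{2 s}}{4} and v = \sin{\left(\frac{5 s^{3}}{4} - 5 s^{2} \right)} — it is the derivative of the product u*v.
A general antiderivative is - \frac{3 e^{2 s} \sin{\left(\frac{5 s^{3}}{4} - 5 s^{2} \right)}}{4} + C.
The condition gives C = -1 + \frac{3 \sin{\left(30 \right)}}{4 e^{4}} - (\frac{3 \sin{\left(30 \right)}}{4 e^{4}}) = -1.
So G(s) = - \frac{3 e^{2 s} \sin{\left(\frac{5 s^{3}}{4} - 5 s^{2} \right)} + 4}{4}.
Check: d/ds[- \frac{3 e^{2 s} \sin{\left(\frac{5 s^{3}}{4} - 5 s^{2} \right)} + 4}{4}] = - \frac{45 s^{2} e^{2 s} \cos{\left(\frac{5 s^{3}}{4} - 5 s^{2} \right)}}{16} + \frac{15 s e^{2 s} \cos{\left(\frac{5 s^{3}}{4} - 5 s^{2} \right)}}{2} - \frac{3 e^{2 s} \sin{\left(\frac{5 s^{3}}{4} - 5 s^{2} \right)}}{2} = G'(s).

G(s) = - \frac{3 e^{2 s} \sin{\left(\frac{5 s^{3}}{4} - 5 s^{2} \right)} + 4}{4}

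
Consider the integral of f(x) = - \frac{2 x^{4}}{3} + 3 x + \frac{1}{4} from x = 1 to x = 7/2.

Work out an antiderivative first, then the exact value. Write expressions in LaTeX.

Antiderivative: F(x) = - \frac{2 x^{5}}{15} + \frac{3 x^{2}}{2} + \frac{x}{4}; value = - \frac{2515}{48}

Integrate term by term and add the pieces.
F(x) = - \frac{2 x^{5}}{15} + \frac{3 x^{2}}{2} + \frac{x}{4} is an antiderivative of f.
Check: d/dx[- \frac{2 x^{5}}{15} + \frac{3 x^{2}}{2} + \frac{x}{4}] = - \frac{2 x^{4}}{3} + 3 x + \frac{1}{4} = f(x).
F(7/2) = - \frac{12187}{240}; F(1) = \frac{97}{60}.
Integral = F(7/2) - F(1) = - \frac{2515}{48}.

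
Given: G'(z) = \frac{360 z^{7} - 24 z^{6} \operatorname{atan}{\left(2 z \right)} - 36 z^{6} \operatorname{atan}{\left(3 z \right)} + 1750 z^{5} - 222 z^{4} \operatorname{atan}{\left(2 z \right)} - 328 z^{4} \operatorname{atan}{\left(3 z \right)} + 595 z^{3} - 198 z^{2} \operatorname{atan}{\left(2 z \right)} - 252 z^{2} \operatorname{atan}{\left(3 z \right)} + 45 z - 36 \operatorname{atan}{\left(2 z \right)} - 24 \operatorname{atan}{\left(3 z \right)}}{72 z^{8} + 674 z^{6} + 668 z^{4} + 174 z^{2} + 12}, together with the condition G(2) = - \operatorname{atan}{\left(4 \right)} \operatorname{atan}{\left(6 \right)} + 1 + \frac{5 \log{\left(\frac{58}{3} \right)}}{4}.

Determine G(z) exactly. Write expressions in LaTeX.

The proposed G(z) is checked by its d/dz: the result must match the given G'(z).
A general antiderivative is \frac{5 \log{\left(\frac{z^{4}}{3} + 3 z^{2} + 2 \right)}}{4} - \operatorname{atan}{\left(2 z \right)} \operatorname{atan}{\left(3 z \right)} + C.
The condition gives C = - \operatorname{atan}{\left(4 \right)} \operatorname{atan}{\left(6 \right)} + 1 + \frac{5 \log{\left(\frac{58}{3} \right)}}{4} - (- \operatorname{atan}{\left(4 \right)} \operatorname{atan}{\left(6 \right)} + \frac{5 \log{\left(\frac{58}{3} \right)}}{4}) = 1.
So G(z) = \frac{5 \log{\left(\frac{z^{4}}{3} + 3 z^{2} + 2 \right)}}{4} - \operatorname{atan}{\left(2 z \right)} \operatorname{atan}{\left(3 z \right)} + 1.
Check: d/dz[\frac{5 \log{\left(\frac{z^{4}}{3} + 3 z^{2} + 2 \right)}}{4} - \operatorname{atan}{\left(2 z \right)} \operatorname{atan}{\left(3 z \right)} + 1] = \frac{360 z^{7} - 24 z^{6} \operatorname{atan}{\left(2 z \right)} - 36 z^{6} \operatorname{atan}{\left(3 z \right)} + 1750 z^{5} - 222 z^{4} \operatorname{atan}{\left(2 z \right)} - 328 z^{4} \operatorname{atan}{\left(3 z \right)} + 595 z^{3} - 198 z^{2} \operatorname{atan}{\left(2 z \right)} - 252 z^{2} \operatorname{atan}{\left(3 z \right)} + 45 z - 36 \operatorname{atan}{\left(2 z \right)} - 24 \operatorname{atan}{\left(3 z \right)}}{72 z^{8} + 674 z^{6} + 668 z^{4} + 174 z^{2} + 12} = G'(z).

G(z) = \frac{5 \log{\left(\frac{z^{4}}{3} + 3 z^{2} + 2 \right)}}{4} - \operatorname{atan}{\left(2 z \right)} \operatorname{atan}{\left(3 z \right)} + 1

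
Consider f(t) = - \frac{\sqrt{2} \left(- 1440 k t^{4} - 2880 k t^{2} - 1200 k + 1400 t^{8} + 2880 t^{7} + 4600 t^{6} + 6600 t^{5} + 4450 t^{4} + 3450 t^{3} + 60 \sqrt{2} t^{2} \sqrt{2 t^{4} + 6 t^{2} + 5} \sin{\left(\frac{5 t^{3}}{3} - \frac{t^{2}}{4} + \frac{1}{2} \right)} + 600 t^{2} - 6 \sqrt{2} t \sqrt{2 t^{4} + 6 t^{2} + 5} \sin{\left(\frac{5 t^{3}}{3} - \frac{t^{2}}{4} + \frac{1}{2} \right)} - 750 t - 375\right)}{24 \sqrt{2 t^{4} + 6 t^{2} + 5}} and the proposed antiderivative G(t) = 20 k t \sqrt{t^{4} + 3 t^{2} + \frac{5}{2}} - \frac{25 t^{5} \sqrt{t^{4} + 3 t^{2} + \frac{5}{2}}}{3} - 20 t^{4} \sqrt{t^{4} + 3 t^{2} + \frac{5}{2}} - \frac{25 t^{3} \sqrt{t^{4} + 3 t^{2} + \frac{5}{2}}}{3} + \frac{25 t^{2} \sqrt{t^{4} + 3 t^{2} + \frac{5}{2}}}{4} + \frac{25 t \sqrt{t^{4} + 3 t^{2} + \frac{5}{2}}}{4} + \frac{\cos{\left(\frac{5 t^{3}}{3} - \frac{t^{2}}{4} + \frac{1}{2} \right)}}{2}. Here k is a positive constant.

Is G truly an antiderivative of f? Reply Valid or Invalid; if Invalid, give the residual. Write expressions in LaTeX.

Invalid: d/dt[G] - f = \frac{5 t^{2} \sin{\left(\frac{5 t^{3}}{3} - \frac{t^{2}}{4} + \frac{1}{2} \right)}}{2} - \frac{t \sin{\left(\frac{5 t^{3}}{3} - \frac{t^{2}}{4} + \frac{1}{2} \right)}}{4}, which is not 0.

d/dt[G] = \frac{\sqrt{2} \left(1440 k t^{4} + 2880 k t^{2} + 1200 k - 1400 t^{8} - 2880 t^{7} - 4600 t^{6} - 6600 t^{5} - 4450 t^{4} - 3450 t^{3} - 30 \sqrt{2} t^{2} \sqrt{2 t^{4} + 6 t^{2} + 5} \sin{\left(\frac{5 t^{3}}{3} - \frac{t^{2}}{4} + \frac{1}{2} \right)} - 600 t^{2} + 3 \sqrt{2} t \sqrt{2 t^{4} + 6 t^{2} + 5} \sin{\left(\frac{5 t^{3}}{3} - \frac{t^{2}}{4} + \frac{1}{2} \right)} + 750 t + 375\right)}{24 \sqrt{2 t^{4} + 6 t^{2} + 5}}
d/dt[G] - f(t) = \frac{5 t^{2} \sin{\left(\frac{5 t^{3}}{3} - \frac{t^{2}}{4} + \frac{1}{2} \right)}}{2} - \frac{t \sin{\left(\frac{5 t^{3}}{3} - \frac{t^{2}}{4} + \frac{1}{2} \right)}}{4} != 0.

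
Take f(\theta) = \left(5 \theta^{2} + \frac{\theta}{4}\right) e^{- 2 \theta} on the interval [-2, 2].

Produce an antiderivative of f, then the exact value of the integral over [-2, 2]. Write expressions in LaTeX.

f has the shape u'v + uv' for u = - \frac{5 \theta^{2}}{2} - \frac{21 \theta}{8} - \frac{21}{16} and v = e^{- 2 \theta} — it is the derivative of the product u*v.
F(\theta) = - \frac{5 \theta^{2} e^{- 2 \theta}}{2} - \frac{21 \theta e^{- 2 \theta}}{8} - \frac{21 e^{- 2 \theta}}{16} is an antiderivative of f.
Check: d/d\theta[- \frac{5 \theta^{2} e^{- 2 \theta}}{2} - \frac{21 \theta e^{- 2 \theta}}{8} - \frac{21 e^{- 2 \theta}}{16}] = \frac{\left(20 \theta^{2} + \theta\right) e^{- 2 \theta}}{4}, which equals f(\theta).
F(2) = - \frac{265}{16 e^{4}}; F(-2) = - \frac{97 e^{4}}{16}.
Integral = F(2) - F(-2) = - \frac{265}{16 e^{4}} + \frac{97 e^{4}}{16}.

Antiderivative: F(\theta) = - \frac{5 \theta^{2} e^{- 2 \theta}}{2} - \frac{21 \theta e^{- 2 \theta}}{8} - \frac{21 e^{- 2 \theta}}{16}; value = - \frac{265}{16 e^{4}} + \frac{97 e^{4}}{16}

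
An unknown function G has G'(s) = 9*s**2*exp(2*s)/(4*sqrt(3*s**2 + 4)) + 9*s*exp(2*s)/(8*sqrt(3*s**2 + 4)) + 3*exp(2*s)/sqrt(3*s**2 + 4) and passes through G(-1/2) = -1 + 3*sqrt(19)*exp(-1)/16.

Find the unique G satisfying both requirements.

G(s) = (3*sqrt(3*s**2 + 4)*exp(2*s) - 8)/8

G'(s) has the shape u'v + uv' for u = 3*sqrt(3*s**2 + 4)/8 and v = exp(2*s) — it is the derivative of the product u*v.
A general antiderivative is 3*sqrt(3*s**2 + 4)*exp(2*s)/8 + C.
The condition gives C = -1 + 3*sqrt(19)*exp(-1)/16 - (3*sqrt(19)*exp(-1)/16) = -1.
So G(s) = (3*sqrt(3*s**2 + 4)*exp(2*s) - 8)/8.
Check: d/ds[(3*sqrt(3*s**2 + 4)*exp(2*s) - 8)/8] = (18*s**2*exp(2*s) + 9*s*exp(2*s) + 24*exp(2*s))/(8*sqrt(3*s**2 + 4)), which equals G'(s).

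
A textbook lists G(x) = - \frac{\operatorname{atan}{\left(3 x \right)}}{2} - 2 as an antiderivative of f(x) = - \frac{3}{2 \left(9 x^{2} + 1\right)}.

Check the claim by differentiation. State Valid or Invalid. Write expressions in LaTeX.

d/dx[G] = - \frac{3}{18 x^{2} + 2}
This equals f(x) exactly, so the claim holds.

Valid - the claim checks out under differentiation.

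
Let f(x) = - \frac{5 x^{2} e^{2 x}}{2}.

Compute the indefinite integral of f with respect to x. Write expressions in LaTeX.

F(x) = \frac{\left(- 10 x^{2} + 10 x - 5\right) e^{2 x}}{8} + C

f has the shape u'v + uv' for u = - \frac{5 x^{2}}{4} + \frac{5 x}{4} - \frac{5}{8} and v = e^{2 x} — it is the derivative of the product u*v.
Check: d/dx[\frac{\left(- 10 x^{2} + 10 x - 5\right) e^{2 x}}{8}] = - \frac{5 x^{2} e^{2 x}}{2} = f(x).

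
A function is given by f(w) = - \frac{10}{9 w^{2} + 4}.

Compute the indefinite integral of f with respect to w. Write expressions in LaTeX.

F(w) = - \frac{5 \operatorname{atan}{\left(\frac{3 w}{2} \right)}}{3} + C

Check any antiderivative F(w) by computing F'(w) and comparing it with f(w).
Check: d/dw[- \frac{5 \operatorname{atan}{\left(\frac{3 w}{2} \right)}}{3}] = - \frac{10}{9 w^{2} + 4} = f(w).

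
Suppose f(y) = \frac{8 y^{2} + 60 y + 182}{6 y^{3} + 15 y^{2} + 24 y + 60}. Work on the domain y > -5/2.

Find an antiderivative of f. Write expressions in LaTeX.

An antiderivative is F(y) = \frac{4 \log{\left(y + \frac{5}{2} \right)}}{3} + 5 \operatorname{atan}{\left(\frac{y}{2} \right)}.

An antiderivative F(y) passes only if d/dy[F] lands on f(y) exactly.
Check: d/dy[\frac{4 \log{\left(y + \frac{5}{2} \right)}}{3} + 5 \operatorname{atan}{\left(\frac{y}{2} \right)}] = \frac{8 y^{2} + 60 y + 182}{6 y^{3} + 15 y^{2} + 24 y + 60} = f(y).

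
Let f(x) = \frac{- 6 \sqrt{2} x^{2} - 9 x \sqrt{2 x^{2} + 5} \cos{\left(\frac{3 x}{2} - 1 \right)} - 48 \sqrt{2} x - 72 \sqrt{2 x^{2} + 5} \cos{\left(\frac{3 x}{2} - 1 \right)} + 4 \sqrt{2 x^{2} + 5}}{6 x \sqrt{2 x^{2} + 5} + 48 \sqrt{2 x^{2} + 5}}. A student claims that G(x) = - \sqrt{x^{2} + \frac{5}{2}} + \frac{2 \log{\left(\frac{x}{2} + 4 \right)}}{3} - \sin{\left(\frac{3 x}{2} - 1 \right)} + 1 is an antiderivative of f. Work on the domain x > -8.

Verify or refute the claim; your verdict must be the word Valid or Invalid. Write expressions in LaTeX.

d/dx[G] = \frac{- 6 \sqrt{2} x^{2} - 9 x \sqrt{2 x^{2} + 5} \cos{\left(\frac{3 x}{2} - 1 \right)} - 48 \sqrt{2} x - 72 \sqrt{2 x^{2} + 5} \cos{\left(\frac{3 x}{2} - 1 \right)} + 4 \sqrt{2 x^{2} + 5}}{6 x \sqrt{2 x^{2} + 5} + 48 \sqrt{2 x^{2} + 5}}
This equals f(x) exactly, so the claim holds.

Valid: G'(x) = f(x).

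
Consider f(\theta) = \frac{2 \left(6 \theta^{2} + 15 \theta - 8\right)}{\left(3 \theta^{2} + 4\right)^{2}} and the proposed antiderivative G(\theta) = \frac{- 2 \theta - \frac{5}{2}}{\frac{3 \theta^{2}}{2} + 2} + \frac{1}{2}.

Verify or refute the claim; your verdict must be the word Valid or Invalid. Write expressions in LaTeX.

Valid - differentiating G returns exactly f.

d/d\theta[G] = \frac{12 \theta^{2} + 30 \theta - 16}{9 \theta^{4} + 24 \theta^{2} + 16}
This equals f(\theta) exactly, so the claim holds.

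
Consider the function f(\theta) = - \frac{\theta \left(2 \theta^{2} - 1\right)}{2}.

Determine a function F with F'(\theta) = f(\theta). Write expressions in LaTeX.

An antiderivative is F(\theta) = - \frac{\left(\theta^{2} - \frac{1}{2}\right)^{2}}{4}.

f matches the chain-rule pattern g'(h)*h' with inner function h(\theta) = \theta^{2} - \frac{1}{2}; substituting u = h(\theta) collapses the integral.
Check: d/d\theta[- \frac{\left(\theta^{2} - \frac{1}{2}\right)^{2}}{4}] = - \theta^{3} + \frac{\theta}{2}, which equals f(\theta).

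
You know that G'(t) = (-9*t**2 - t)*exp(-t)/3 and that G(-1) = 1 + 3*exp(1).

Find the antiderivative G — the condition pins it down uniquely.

G(t) = (9*t**2 + 19*t + 3*exp(t) + 19)*exp(-t)/3

Recognize the product-rule pattern: G'(t) = u'v + uv' with u = 3*t**2 + 19*t/3 + 19/3, v = exp(-t), so integration by parts undoes it.
A general antiderivative is (9*t**2 + 19*t + 19)*exp(-t)/3 + C.
The condition gives C = 1 + 3*exp(1) - (3*exp(1)) = 1.
So G(t) = (9*t**2 + 19*t + 3*exp(t) + 19)*exp(-t)/3.
Check: d/dt[(9*t**2 + 19*t + 3*exp(t) + 19)*exp(-t)/3] = (-9*t**2 - t)*exp(-t)/3 = G'(t).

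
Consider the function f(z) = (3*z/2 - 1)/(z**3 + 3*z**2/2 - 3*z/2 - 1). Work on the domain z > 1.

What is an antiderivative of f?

An antiderivative is F(z) = log(z - 1)/9 + 7*log(z + 1/2)/9 - 8*log(z + 2)/9.

Factor the denominator ((z - 1)*(z + 2)*(2*z + 1)) and decompose: f = 14/(9*(2*z + 1)) - 8/(9*(z + 2)) + 1/(9*(z - 1)); each piece integrates to a log, atan, or power term.
Check: d/dz[log(z - 1)/9 + 7*log(z + 1/2)/9 - 8*log(z + 2)/9] = (3*z - 2)/(2*z**3 + 3*z**2 - 3*z - 2), which equals f(z).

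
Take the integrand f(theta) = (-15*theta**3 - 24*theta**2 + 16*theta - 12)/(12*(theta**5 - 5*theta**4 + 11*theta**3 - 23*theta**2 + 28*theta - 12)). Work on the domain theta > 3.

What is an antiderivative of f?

An antiderivative is F(theta) = (-225*theta*log(theta - 3) + 161*theta*log(theta - 1) + 32*theta*log(theta**2 + 4) + 72*theta*atan(theta/2) + 225*log(theta - 3) - 161*log(theta - 1) - 32*log(theta**2 + 4) - 72*atan(theta/2) - 70)/(240*(theta - 1)).

The denominator factors as 12*(theta - 3)*(theta - 1)**2*(theta**2 + 4); partial fractions split f into directly integrable pieces: (4*theta + 9)/(15*(theta**2 + 4)) + 161/(240*(theta - 1)) + 7/(24*(theta - 1)**2) - 15/(16*(theta - 3)).
Check: d/dtheta[(-225*theta*log(theta - 3) + 161*theta*log(theta - 1) + 32*theta*log(theta**2 + 4) + 72*theta*atan(theta/2) + 225*log(theta - 3) - 161*log(theta - 1) - 32*log(theta**2 + 4) - 72*atan(theta/2) - 70)/(240*(theta - 1))] = (-15*theta**3 - 24*theta**2 + 16*theta - 12)/(12*theta**5 - 60*theta**4 + 132*theta**3 - 276*theta**2 + 336*theta - 144), which equals f(theta).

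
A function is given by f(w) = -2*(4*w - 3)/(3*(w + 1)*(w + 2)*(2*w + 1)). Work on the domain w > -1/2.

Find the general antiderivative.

The denominator factors as 3*(w + 1)*(w + 2)*(2*w + 1); partial fractions split f into directly integrable pieces: 40/(9*(2*w + 1)) + 22/(9*(w + 2)) - 14/(3*(w + 1)).
Check: d/dw[2*(10*log(w + 1/2) - 21*log(w + 1) + 11*log(w + 2))/9] = (6 - 8*w)/(6*w**3 + 21*w**2 + 21*w + 6), which equals f(w).

F(w) = 2*(10*log(w + 1/2) - 21*log(w + 1) + 11*log(w + 2))/9 + C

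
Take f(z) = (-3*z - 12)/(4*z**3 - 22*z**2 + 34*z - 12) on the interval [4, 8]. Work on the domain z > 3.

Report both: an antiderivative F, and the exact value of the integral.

Factor the denominator (2*(z - 3)*(z - 2)*(2*z - 1)) and decompose: f = -9/(5*(2*z - 1)) + 3/(z - 2) - 21/(10*(z - 3)); each piece integrates to a log, atan, or power term.
F(z) = -21*log(z - 3)/10 + 3*log(z - 2) - 9*log(z - 1/2)/10 is an antiderivative of f.
Check: d/dz[-21*log(z - 3)/10 + 3*log(z - 2) - 9*log(z - 1/2)/10] = (-3*z - 12)/(4*z**3 - 22*z**2 + 34*z - 12) = f(z).
F(8) = -21*log(5)/10 - 9*log(15/2)/10 + 3*log(6); F(4) = -9*log(7/2)/10 + 3*log(2).
Integral = F(8) - F(4) = -21*log(5)/10 - 3*log(2) - 9*log(15/2)/10 + 9*log(7/2)/10 + 3*log(6).

Antiderivative: F(z) = -21*log(z - 3)/10 + 3*log(z - 2) - 9*log(z - 1/2)/10; value = -21*log(5)/10 - 3*log(2) - 9*log(15/2)/10 + 9*log(7/2)/10 + 3*log(6)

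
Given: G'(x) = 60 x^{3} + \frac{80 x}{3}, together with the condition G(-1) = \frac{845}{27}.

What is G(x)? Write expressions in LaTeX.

G(x) = 15 x^{4} + \frac{40 x^{2}}{3} + \frac{80}{27}

G'(x) matches the chain-rule pattern g'(h)*h' with inner function h(x) = 3 x^{2} + \frac{4}{3}; substituting u = h(x) collapses the integral.
A general antiderivative is \frac{5 \left(3 x^{2} + \frac{4}{3}\right)^{2}}{3} + C.
The condition gives C = \frac{845}{27} - (\frac{845}{27}) = 0.
So G(x) = 15 x^{4} + \frac{40 x^{2}}{3} + \frac{80}{27}.
Check: d/dx[15 x^{4} + \frac{40 x^{2}}{3} + \frac{80}{27}] = 60 x^{3} + \frac{80 x}{3} = G'(x).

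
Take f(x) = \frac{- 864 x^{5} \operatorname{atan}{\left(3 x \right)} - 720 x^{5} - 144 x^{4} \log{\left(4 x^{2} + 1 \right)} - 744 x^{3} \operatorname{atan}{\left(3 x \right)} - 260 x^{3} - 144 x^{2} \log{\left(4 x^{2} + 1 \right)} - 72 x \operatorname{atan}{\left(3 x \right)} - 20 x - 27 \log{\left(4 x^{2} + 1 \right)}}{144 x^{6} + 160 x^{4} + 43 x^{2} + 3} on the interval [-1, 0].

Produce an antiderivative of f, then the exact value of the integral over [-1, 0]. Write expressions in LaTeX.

Antiderivative: F(x) = - \frac{5 \log{\left(2 x^{2} + \frac{3}{2} \right)} + 6 \log{\left(4 x^{2} + 1 \right)} \operatorname{atan}{\left(3 x \right)}}{2}; value = - 3 \log{\left(5 \right)} \operatorname{atan}{\left(3 \right)} - \frac{5 \log{\left(\frac{3}{2} \right)}}{2} + \frac{5 \log{\left(\frac{7}{2} \right)}}{2}

Whatever form F(x) takes, F'(x) = f(x) is non-negotiable.
F(x) = - \frac{5 \log{\left(2 x^{2} + \frac{3}{2} \right)} + 6 \log{\left(4 x^{2} + 1 \right)} \operatorname{atan}{\left(3 x \right)}}{2} is an antiderivative of f.
Check: d/dx[- \frac{5 \log{\left(2 x^{2} + \frac{3}{2} \right)} + 6 \log{\left(4 x^{2} + 1 \right)} \operatorname{atan}{\left(3 x \right)}}{2}] = \frac{- 864 x^{5} \operatorname{atan}{\left(3 x \right)} - 720 x^{5} - 144 x^{4} \log{\left(4 x^{2} + 1 \right)} - 744 x^{3} \operatorname{atan}{\left(3 x \right)} - 260 x^{3} - 144 x^{2} \log{\left(4 x^{2} + 1 \right)} - 72 x \operatorname{atan}{\left(3 x \right)} - 20 x - 27 \log{\left(4 x^{2} + 1 \right)}}{144 x^{6} + 160 x^{4} + 43 x^{2} + 3} = f(x).
F(0) = - \frac{5 \log{\left(\frac{3}{2} \right)}}{2}; F(-1) = - \frac{5 \log{\left(\frac{7}{2} \right)}}{2} + 3 \log{\left(5 \right)} \operatorname{atan}{\left(3 \right)}.
Integral = F(0) - F(-1) = - 3 \log{\left(5 \right)} \operatorname{atan}{\left(3 \right)} - \frac{5 \log{\left(\frac{3}{2} \right)}}{2} + \frac{5 \log{\left(\frac{7}{2} \right)}}{2}.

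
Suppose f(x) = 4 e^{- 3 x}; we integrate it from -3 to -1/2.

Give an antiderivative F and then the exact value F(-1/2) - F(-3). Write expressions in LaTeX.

Antiderivative: F(x) = - \frac{4 e^{- 3 x}}{3}; value = - \frac{4 e^{\frac{3}{2}}}{3} + \frac{4 e^{9}}{3}

A first test for any F(x): its x-derivative must equal f(x) identically.
F(x) = - \frac{4 e^{- 3 x}}{3} is an antiderivative of f.
Check: d/dx[- \frac{4 e^{- 3 x}}{3}] = 4 e^{- 3 x} = f(x).
F(-1/2) = - \frac{4 e^{\frac{3}{2}}}{3}; F(-3) = - \frac{4 e^{9}}{3}.
Integral = F(-1/2) - F(-3) = - \frac{4 e^{\frac{3}{2}}}{3} + \frac{4 e^{9}}{3}.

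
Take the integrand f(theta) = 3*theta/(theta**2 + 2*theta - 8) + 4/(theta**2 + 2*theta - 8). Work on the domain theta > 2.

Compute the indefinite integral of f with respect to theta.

F(theta) = (5*log(theta - 2) + 4*log(theta + 4))/3 + C

Factor the denominator ((theta - 2)*(theta + 4)) and decompose: f = 4/(3*(theta + 4)) + 5/(3*(theta - 2)); each piece integrates to a log, atan, or power term.
Check: d/dtheta[(5*log(theta - 2) + 4*log(theta + 4))/3] = (3*theta + 4)/(theta**2 + 2*theta - 8), which equals f(theta).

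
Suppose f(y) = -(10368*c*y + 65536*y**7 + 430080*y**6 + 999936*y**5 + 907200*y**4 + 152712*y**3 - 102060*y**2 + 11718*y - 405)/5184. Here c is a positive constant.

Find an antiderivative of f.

Since d/dy undoes antidifferentiation here, F'(y) = f(y) is required of F(y).
Check: d/dy[(-41472*c*y**2 - (-16*y**2 - 30*y + 3)**4)/41472] = -2*c*y - 1024*y**7/81 - 2240*y**6/27 - 1736*y**5/9 - 175*y**4 - 707*y**3/24 + 315*y**2/16 - 217*y/96 + 5/64, which equals f(y).

An antiderivative is F(y) = (-41472*c*y**2 - (-16*y**2 - 30*y + 3)**4)/41472.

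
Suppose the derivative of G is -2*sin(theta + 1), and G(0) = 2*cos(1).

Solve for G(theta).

G(theta) = 2*cos(theta + 1)

A first test for any G(theta): its theta-derivative must equal the given G'(theta).
A general antiderivative is 2*cos(theta + 1) + C.
The condition gives C = 2*cos(1) - (2*cos(1)) = 0.
So G(theta) = 2*cos(theta + 1).
Check: d/dtheta[2*cos(theta + 1)] = -2*sin(theta + 1) = G'(theta).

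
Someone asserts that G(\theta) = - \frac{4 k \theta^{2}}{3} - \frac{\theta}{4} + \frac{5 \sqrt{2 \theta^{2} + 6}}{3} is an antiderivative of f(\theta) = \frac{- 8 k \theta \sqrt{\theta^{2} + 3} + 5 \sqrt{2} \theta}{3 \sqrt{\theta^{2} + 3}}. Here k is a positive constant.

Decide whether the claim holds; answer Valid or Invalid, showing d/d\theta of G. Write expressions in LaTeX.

d/d\theta[G] = \frac{- 32 k \theta \sqrt{\theta^{2} + 3} + 20 \sqrt{2} \theta - 3 \sqrt{\theta^{2} + 3}}{12 \sqrt{\theta^{2} + 3}}
d/d\theta[G] - f(\theta) = - \frac{1}{4} != 0.

Invalid: d/d\theta[G] - f = - \frac{1}{4}, which is not 0.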